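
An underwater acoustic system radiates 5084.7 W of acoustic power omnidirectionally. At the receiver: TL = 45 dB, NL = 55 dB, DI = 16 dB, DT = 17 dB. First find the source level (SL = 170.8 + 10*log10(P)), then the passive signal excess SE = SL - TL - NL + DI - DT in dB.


Step 1: SL = 170.8 + 10*log10(5084.7) = 207.86 dB
Step 2: SE = SL - TL - NL + DI - DT = 207.86 - 45 - 55 + 16 - 17 = 106.86

106.86 dB


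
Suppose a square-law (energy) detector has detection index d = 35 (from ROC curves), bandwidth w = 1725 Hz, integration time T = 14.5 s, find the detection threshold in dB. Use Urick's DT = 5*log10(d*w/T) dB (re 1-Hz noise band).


DT = 5*log10(d*w/T) = 5*log10(35 * 1725 / 14.5) = 5*log10(4163.79) = 18.1

18.1 dB


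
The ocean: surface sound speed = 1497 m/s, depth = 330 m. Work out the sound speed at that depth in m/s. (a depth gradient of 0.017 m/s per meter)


c = 1497 + 0.017 * 330 = 1502.61

1502.61 m/s


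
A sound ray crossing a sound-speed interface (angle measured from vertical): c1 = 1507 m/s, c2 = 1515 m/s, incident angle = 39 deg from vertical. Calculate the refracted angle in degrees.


39.25 deg


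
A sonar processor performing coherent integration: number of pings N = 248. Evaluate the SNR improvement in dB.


Gain = 10*log10(248) = 23.94

23.94 dB


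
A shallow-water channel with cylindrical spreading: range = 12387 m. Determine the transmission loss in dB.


TL = 10*log10(12387) = 40.93

40.93 dB


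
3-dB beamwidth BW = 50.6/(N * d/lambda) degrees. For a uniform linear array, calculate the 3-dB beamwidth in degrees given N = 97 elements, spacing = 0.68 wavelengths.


BW = 50.6 / (97 * 0.68) = 50.6 / 65.96 = 0.77

0.77 deg


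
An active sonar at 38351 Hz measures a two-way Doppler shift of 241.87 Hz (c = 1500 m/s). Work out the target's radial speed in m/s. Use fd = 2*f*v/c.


From fd = 2*f*v/c, v = c*fd/(2*f) = 1500 * 241.87 / (2*38351) = 4.73

4.73 m/s


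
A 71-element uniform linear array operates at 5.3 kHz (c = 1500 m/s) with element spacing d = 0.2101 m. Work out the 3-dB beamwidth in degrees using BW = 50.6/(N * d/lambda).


0.96 deg


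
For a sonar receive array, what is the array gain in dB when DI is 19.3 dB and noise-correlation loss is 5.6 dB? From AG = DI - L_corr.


AG = DI - L_corr = 19.3 - 5.6 = 13.7

13.7 dB


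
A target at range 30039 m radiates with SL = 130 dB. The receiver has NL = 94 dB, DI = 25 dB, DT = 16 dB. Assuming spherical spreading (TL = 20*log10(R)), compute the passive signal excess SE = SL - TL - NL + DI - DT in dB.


Step 1: TL = 20*log10(30039) = 89.55 dB
Step 2: SE = 130 - 89.55 - 94 + 25 - 16 = -44.55

-44.55 dB


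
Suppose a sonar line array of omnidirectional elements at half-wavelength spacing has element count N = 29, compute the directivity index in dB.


DI = 10*log10(29) = 14.62

14.62 dB


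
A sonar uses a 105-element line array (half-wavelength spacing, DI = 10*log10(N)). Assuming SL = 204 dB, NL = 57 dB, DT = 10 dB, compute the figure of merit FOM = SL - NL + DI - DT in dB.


157.21 dB


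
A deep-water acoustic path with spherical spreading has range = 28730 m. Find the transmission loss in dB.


TL = 20*log10(28730) = 89.17

89.17 dB


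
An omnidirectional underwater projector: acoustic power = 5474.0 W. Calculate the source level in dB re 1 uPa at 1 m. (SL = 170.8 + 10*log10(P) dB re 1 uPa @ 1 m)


SL = 170.8 + 10*log10(5474.0) = 170.8 + 37.38 = 208.18

208.18 dB


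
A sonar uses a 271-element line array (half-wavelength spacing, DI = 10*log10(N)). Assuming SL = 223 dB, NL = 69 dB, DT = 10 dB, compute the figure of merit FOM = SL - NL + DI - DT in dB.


Step 1: DI = 10*log10(271) = 24.33 dB
Step 2: FOM = SL - NL + DI - DT = 223 - 69 + 24.33 - 10 = 168.33

168.33 dB


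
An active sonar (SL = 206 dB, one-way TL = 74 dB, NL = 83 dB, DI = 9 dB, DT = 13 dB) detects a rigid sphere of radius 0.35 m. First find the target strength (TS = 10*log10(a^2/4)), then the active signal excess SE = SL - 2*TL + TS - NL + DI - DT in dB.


Step 1: TS = 10*log10(0.35^2/4) = -15.14 dB
Step 2: SE = SL - 2*TL + TS - NL + DI - DT = 206 - 2*74 + (-15.14) - 83 + 9 - 13 = -44.14

-44.14 dB


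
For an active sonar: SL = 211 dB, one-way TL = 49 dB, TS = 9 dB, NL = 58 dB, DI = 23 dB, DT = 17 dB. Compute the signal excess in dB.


SE = SL - 2*TL + TS - NL + DI - DT = 211 - 2*49 + (9) - 58 + 23 - 17 = 70

70 dB


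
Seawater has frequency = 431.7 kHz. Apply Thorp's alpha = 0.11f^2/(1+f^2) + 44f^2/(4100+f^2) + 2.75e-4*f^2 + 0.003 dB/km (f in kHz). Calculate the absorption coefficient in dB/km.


f^2 = 186364.89
alpha = 0.11*186364.89/(1+186364.89) + 44*186364.89/(4100+186364.89) + 2.75e-4*186364.89 + 0.003 = 94.416

94.416 dB/km


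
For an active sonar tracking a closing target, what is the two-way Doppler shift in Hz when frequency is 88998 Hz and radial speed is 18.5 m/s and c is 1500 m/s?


fd = 2*f*v/c = 2 * 88998 * 18.5 / 1500 = 2195.28

2195.28 Hz


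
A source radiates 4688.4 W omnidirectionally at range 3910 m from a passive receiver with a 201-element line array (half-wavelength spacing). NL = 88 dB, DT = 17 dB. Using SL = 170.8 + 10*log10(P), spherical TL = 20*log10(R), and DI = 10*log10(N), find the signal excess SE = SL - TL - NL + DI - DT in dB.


Step 1: SL = 170.8 + 10*log10(4688.4) = 207.51 dB
Step 2: TL = 20*log10(3910) = 71.84 dB
Step 3: DI = 10*log10(201) = 23.03 dB
Step 4: SE = SL - TL - NL + DI - DT = 207.51 - 71.84 - 88 + 23.03 - 17 = 53.7

53.7 dB


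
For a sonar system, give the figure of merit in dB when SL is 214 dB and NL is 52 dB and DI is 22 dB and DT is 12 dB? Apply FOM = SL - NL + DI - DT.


FOM = SL - NL + DI - DT = 214 - 52 + 22 - 12 = 172

172 dB


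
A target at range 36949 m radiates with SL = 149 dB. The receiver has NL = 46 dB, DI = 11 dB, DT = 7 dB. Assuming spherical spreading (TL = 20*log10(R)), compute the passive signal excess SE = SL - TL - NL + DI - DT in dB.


15.65 dB


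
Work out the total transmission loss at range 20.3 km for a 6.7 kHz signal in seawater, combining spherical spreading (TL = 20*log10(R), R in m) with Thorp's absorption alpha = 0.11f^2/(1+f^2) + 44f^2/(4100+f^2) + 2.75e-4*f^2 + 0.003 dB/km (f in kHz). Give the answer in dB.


Step 1 (Thorp): alpha = 0.11*44.89/(1+44.89) + 44*44.89/(4100+44.89) + 2.75e-4*44.89 + 0.003 = 0.5995 dB/km
Step 2: TL_spread = 20*log10(20300) = 86.15 dB
Step 3: TL_abs = alpha*R = 0.5995 * 20.3 = 12.17 dB
Step 4: TL_total = 86.15 + 12.17 = 98.32

98.32 dB


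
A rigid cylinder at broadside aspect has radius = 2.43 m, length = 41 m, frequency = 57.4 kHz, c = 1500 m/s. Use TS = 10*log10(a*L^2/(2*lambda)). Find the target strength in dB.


lambda = 1500/57400 = 0.02613 m
TS = 10*log10(2.43*41^2/(2*0.02613)) = 48.93

48.93 dB


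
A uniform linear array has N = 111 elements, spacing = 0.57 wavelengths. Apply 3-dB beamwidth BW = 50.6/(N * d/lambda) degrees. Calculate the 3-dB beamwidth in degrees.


BW = 50.6 / (111 * 0.57) = 50.6 / 63.27 = 0.8

0.8 deg


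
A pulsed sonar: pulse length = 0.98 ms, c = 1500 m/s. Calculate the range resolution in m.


dR = c*tau/2 = 1500 * 0.98e-3 / 2 = 0.735

0.735 m


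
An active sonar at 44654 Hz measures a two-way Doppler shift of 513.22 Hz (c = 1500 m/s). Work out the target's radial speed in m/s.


From fd = 2*f*v/c, v = c*fd/(2*f) = 1500 * 513.22 / (2*44654) = 8.62

8.62 m/s


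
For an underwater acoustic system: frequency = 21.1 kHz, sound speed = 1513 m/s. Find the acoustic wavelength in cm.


lambda = c/f = 1513 / 21100 = 0.0717 m = 7.17 cm

7.17 cm


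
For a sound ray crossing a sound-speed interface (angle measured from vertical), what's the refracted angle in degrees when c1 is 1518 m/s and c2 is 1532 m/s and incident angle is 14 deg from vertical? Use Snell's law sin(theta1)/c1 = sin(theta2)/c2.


sin(theta2) = (c2/c1)*sin(theta1) = (1532/1518)*sin(14 deg) = 0.24415
theta2 = arcsin(0.24415) = 14.13

14.13 deg


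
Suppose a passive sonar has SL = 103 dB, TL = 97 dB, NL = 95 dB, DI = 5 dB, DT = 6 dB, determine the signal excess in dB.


SE = SL - TL - NL + DI - DT = 103 - 97 - 95 + 5 - 6 = -90

-90 dB


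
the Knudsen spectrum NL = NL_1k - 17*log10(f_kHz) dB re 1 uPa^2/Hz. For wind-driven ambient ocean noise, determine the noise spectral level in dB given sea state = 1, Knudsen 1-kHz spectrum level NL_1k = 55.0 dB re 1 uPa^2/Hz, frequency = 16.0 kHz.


NL = NL_1k - 17*log10(f_kHz) = 55.0 - 17*log10(16.0) = 55.0 - (20.47) = 34.53

34.53 dB


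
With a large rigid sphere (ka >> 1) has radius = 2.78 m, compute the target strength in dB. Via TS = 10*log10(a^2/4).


TS = 10*log10(2.78^2 / 4) = 10*log10(1.9321) = 2.86

2.86 dB


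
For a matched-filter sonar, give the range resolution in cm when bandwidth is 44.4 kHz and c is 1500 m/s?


dR = c/(2*BW) = 1500 / (2 * 44.4e3) = 0.0169 m = 1.69 cm

1.69 cm


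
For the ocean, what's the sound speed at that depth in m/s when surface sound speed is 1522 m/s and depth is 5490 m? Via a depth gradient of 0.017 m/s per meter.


1615.33 m/s


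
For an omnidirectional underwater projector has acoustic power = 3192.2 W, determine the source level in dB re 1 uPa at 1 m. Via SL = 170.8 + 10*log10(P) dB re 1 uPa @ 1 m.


SL = 170.8 + 10*log10(3192.2) = 170.8 + 35.04 = 205.84

205.84 dB


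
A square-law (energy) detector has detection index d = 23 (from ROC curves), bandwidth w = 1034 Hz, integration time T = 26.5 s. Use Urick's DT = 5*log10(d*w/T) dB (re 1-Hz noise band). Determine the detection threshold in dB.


14.77 dB


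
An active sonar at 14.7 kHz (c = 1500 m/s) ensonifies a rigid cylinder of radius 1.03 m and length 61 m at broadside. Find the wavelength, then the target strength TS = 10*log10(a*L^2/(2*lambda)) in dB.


Step 1: lambda = c/f = 1500/14700 = 0.10204 m
Step 2: TS = 10*log10(a*L^2/(2*lambda)) = 10*log10(1.03*61^2/(2*0.10204)) = 42.74

42.74 dB


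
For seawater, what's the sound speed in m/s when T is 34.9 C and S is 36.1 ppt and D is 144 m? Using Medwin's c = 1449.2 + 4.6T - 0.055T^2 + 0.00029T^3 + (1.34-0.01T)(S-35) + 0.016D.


c = 1449.2 + 4.6*34.9 - 0.055*34.9^2 + 0.00029*34.9^3 + (1.34 - 0.01*34.9)*(36.1 - 35) + 0.016*144 = 1558.47

1558.47 m/s


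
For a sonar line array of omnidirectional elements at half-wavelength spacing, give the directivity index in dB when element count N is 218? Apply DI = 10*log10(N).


23.38 dB


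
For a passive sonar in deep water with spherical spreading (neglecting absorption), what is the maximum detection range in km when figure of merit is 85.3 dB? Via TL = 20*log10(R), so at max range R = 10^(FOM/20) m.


18.41 km


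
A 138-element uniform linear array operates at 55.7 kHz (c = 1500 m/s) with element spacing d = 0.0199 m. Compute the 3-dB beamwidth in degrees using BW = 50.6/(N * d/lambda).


0.5 deg


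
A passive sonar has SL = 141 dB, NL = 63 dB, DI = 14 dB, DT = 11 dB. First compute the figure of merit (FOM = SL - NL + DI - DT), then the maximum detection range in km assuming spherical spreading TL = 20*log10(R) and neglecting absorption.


Step 1: FOM = SL - NL + DI - DT = 141 - 63 + 14 - 11 = 81 dB
Step 2: at max range FOM = TL = 20*log10(R), so R = 10^(81/20) = 11220.18 m = 11.22 km

11.22 km


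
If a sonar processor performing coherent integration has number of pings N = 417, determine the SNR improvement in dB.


26.2 dB


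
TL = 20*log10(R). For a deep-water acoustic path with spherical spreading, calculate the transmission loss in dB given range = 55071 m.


94.82 dB


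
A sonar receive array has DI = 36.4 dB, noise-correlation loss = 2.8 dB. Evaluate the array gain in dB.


33.6 dB


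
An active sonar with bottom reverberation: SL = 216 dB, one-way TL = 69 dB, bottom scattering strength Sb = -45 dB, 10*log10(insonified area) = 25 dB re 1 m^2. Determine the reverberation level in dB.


RL = SL - 2*TL + Sb + 10*log10(A) = 216 - 2*69 + (-45) + 25 = 58

58 dB


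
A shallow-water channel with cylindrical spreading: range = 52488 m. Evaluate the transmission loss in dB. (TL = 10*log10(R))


TL = 10*log10(52488) = 47.2

47.2 dB


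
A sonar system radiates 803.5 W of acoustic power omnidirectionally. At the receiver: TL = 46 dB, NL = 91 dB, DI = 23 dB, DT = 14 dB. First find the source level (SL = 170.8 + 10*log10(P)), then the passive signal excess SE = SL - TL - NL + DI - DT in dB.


Step 1: SL = 170.8 + 10*log10(803.5) = 199.85 dB
Step 2: SE = SL - TL - NL + DI - DT = 199.85 - 46 - 91 + 23 - 14 = 71.85

71.85 dB


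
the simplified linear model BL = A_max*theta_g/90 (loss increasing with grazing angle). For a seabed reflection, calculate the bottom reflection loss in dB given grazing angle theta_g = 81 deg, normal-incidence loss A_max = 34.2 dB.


BL = A_max * theta_g / 90 = 34.2 * 81 / 90 = 30.78

30.78 dB


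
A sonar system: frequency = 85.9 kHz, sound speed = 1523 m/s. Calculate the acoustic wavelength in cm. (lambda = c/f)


lambda = c/f = 1523 / 85900 = 0.0177 m = 1.77 cm

1.77 cm


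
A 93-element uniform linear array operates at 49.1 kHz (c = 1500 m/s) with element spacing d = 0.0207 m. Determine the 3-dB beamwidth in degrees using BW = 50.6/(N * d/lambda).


0.8 deg


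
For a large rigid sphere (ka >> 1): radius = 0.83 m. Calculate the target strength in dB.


-7.64 dB


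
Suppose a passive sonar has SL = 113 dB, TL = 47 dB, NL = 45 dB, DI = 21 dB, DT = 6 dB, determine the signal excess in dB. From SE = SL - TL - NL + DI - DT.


SE = SL - TL - NL + DI - DT = 113 - 47 - 45 + 21 - 6 = 36

36 dB


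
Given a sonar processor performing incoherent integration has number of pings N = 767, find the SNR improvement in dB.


Gain = 5*log10(767) = 14.42

14.42 dB


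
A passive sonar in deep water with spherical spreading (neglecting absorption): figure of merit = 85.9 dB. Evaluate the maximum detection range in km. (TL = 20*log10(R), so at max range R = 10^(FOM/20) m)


19.72 km


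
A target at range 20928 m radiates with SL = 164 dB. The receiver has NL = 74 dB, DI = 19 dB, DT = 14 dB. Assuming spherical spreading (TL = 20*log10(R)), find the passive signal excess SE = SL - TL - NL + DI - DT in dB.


Step 1: TL = 20*log10(20928) = 86.41 dB
Step 2: SE = 164 - 86.41 - 74 + 19 - 14 = 8.59

8.59 dB


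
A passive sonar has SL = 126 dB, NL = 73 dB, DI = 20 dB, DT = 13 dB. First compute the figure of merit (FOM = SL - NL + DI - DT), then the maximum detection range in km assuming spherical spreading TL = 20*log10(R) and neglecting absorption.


Step 1: FOM = SL - NL + DI - DT = 126 - 73 + 20 - 13 = 60 dB
Step 2: at max range FOM = TL = 20*log10(R), so R = 10^(60/20) = 1000.0 m = 1.0 km

1.0 km


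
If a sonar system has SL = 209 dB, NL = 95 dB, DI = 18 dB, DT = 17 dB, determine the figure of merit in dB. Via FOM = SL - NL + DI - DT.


FOM = SL - NL + DI - DT = 209 - 95 + 18 - 17 = 115

115 dB


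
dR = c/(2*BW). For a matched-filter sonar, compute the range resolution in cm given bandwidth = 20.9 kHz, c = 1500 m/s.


dR = c/(2*BW) = 1500 / (2 * 20.9e3) = 0.0359 m = 3.59 cm

3.59 cm


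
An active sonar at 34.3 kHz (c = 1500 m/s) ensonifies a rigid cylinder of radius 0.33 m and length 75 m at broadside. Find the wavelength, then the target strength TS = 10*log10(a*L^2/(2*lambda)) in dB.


Step 1: lambda = c/f = 1500/34300 = 0.04373 m
Step 2: TS = 10*log10(a*L^2/(2*lambda)) = 10*log10(0.33*75^2/(2*0.04373)) = 43.27

43.27 dB


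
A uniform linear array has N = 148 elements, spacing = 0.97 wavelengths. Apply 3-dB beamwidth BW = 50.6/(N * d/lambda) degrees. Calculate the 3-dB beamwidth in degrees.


BW = 50.6 / (148 * 0.97) = 50.6 / 143.56 = 0.35

0.35 deg


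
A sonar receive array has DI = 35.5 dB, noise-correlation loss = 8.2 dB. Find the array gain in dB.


AG = DI - L_corr = 35.5 - 8.2 = 27.3

27.3 dB


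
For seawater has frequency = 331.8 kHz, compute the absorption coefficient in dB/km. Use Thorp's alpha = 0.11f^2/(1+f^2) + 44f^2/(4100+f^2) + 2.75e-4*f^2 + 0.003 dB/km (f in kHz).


72.808 dB/km


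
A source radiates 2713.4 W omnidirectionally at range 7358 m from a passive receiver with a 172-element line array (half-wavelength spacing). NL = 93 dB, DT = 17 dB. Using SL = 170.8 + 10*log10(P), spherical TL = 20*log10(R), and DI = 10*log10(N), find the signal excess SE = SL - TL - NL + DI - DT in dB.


Step 1: SL = 170.8 + 10*log10(2713.4) = 205.14 dB
Step 2: TL = 20*log10(7358) = 77.34 dB
Step 3: DI = 10*log10(172) = 22.36 dB
Step 4: SE = SL - TL - NL + DI - DT = 205.14 - 77.34 - 93 + 22.36 - 17 = 40.16

40.16 dB


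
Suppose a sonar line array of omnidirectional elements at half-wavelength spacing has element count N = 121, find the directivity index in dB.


DI = 10*log10(121) = 20.83

20.83 dB


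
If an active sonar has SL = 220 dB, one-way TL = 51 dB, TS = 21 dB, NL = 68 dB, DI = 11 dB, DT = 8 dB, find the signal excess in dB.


SE = SL - 2*TL + TS - NL + DI - DT = 220 - 2*51 + (21) - 68 + 11 - 8 = 74

74 dB


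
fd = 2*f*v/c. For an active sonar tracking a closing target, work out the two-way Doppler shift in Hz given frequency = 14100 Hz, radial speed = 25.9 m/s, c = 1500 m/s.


fd = 2*f*v/c = 2 * 14100 * 25.9 / 1500 = 486.92

486.92 Hz


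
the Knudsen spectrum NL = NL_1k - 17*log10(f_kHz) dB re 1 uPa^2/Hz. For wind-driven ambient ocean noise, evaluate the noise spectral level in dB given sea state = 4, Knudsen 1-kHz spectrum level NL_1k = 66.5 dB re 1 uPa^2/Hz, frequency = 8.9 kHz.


50.36 dB


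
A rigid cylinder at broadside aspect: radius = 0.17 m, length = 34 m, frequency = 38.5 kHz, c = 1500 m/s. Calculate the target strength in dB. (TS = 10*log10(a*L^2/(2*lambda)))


lambda = 1500/38500 = 0.03896 m
TS = 10*log10(0.17*34^2/(2*0.03896)) = 34.02

34.02 dB


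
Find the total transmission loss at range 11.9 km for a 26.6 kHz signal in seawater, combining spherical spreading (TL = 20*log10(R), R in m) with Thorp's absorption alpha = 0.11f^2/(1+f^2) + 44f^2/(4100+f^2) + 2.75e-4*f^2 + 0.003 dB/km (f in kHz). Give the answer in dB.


Step 1 (Thorp): alpha = 0.11*707.56/(1+707.56) + 44*707.56/(4100+707.56) + 2.75e-4*707.56 + 0.003 = 6.7832 dB/km
Step 2: TL_spread = 20*log10(11900) = 81.51 dB
Step 3: TL_abs = alpha*R = 6.7832 * 11.9 = 80.72 dB
Step 4: TL_total = 81.51 + 80.72 = 162.23

162.23 dB


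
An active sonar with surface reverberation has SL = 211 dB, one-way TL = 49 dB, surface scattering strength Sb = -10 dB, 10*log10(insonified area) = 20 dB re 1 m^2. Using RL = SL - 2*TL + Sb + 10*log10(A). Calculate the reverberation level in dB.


RL = SL - 2*TL + Sb + 10*log10(A) = 211 - 2*49 + (-10) + 20 = 123

123 dB


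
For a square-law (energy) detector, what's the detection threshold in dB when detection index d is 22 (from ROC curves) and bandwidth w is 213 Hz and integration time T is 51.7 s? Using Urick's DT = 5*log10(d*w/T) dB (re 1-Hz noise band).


DT = 5*log10(d*w/T) = 5*log10(22 * 213 / 51.7) = 5*log10(90.64) = 9.79

9.79 dB


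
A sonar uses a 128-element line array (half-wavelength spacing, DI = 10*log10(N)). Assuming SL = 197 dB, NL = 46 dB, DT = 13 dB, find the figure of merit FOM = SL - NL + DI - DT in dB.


Step 1: DI = 10*log10(128) = 21.07 dB
Step 2: FOM = SL - NL + DI - DT = 197 - 46 + 21.07 - 13 = 159.07

159.07 dB


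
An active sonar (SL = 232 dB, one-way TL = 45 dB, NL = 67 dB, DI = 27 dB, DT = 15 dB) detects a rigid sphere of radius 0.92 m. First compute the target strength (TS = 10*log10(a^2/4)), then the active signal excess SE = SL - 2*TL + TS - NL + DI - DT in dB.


Step 1: TS = 10*log10(0.92^2/4) = -6.74 dB
Step 2: SE = SL - 2*TL + TS - NL + DI - DT = 232 - 2*45 + (-6.74) - 67 + 27 - 15 = 80.26

80.26 dB


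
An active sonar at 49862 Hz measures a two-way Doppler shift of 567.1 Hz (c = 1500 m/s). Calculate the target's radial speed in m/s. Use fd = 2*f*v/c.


From fd = 2*f*v/c, v = c*fd/(2*f) = 1500 * 567.1 / (2*49862) = 8.53

8.53 m/s


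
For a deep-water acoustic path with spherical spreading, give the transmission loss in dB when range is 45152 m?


93.09 dB


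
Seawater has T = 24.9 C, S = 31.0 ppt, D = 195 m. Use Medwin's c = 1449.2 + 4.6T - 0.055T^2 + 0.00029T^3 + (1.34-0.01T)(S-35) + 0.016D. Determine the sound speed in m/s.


1532.87 m/s


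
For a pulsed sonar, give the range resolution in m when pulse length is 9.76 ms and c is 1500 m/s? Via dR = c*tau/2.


dR = c*tau/2 = 1500 * 9.76e-3 / 2 = 7.32

7.32 m


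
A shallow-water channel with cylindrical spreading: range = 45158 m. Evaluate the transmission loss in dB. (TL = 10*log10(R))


TL = 10*log10(45158) = 46.55

46.55 dB


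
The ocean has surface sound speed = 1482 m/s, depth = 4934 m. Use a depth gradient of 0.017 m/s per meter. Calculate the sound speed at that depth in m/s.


c = 1482 + 0.017 * 4934 = 1565.878

1565.878 m/s


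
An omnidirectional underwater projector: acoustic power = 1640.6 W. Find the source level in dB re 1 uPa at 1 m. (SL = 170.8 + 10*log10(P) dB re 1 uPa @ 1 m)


SL = 170.8 + 10*log10(1640.6) = 170.8 + 32.15 = 202.95

202.95 dB


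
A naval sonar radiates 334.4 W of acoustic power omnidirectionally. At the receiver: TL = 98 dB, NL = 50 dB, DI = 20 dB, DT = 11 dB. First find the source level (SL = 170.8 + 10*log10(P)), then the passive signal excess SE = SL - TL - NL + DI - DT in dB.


Step 1: SL = 170.8 + 10*log10(334.4) = 196.04 dB
Step 2: SE = SL - TL - NL + DI - DT = 196.04 - 98 - 50 + 20 - 11 = 57.04

57.04 dB


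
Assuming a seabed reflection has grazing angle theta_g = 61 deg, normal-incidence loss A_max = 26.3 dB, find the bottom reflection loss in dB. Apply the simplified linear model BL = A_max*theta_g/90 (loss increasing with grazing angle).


BL = A_max * theta_g / 90 = 26.3 * 61 / 90 = 17.83

17.83 dB


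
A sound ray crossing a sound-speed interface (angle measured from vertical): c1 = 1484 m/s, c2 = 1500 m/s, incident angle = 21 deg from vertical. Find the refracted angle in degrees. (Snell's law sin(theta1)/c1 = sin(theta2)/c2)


21.24 deg


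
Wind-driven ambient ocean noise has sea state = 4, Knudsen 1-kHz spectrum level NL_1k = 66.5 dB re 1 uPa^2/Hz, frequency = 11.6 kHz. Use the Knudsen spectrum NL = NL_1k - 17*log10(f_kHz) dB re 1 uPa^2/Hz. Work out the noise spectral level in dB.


NL = NL_1k - 17*log10(f_kHz) = 66.5 - 17*log10(11.6) = 66.5 - (18.1) = 48.4

48.4 dB


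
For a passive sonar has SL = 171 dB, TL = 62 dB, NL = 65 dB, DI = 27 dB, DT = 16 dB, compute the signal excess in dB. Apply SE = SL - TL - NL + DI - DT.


55 dB


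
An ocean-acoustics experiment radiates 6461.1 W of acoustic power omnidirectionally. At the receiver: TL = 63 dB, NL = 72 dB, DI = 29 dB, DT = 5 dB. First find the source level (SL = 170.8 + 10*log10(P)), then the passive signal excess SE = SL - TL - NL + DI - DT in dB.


Step 1: SL = 170.8 + 10*log10(6461.1) = 208.9 dB
Step 2: SE = SL - TL - NL + DI - DT = 208.9 - 63 - 72 + 29 - 5 = 97.9

97.9 dB


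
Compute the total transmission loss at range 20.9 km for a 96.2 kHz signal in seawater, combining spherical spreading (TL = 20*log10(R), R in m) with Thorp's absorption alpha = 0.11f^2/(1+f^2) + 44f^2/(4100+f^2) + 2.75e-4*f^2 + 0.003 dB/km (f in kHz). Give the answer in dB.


Step 1 (Thorp): alpha = 0.11*9254.44/(1+9254.44) + 44*9254.44/(4100+9254.44) + 2.75e-4*9254.44 + 0.003 = 33.1493 dB/km
Step 2: TL_spread = 20*log10(20900) = 86.4 dB
Step 3: TL_abs = alpha*R = 33.1493 * 20.9 = 692.82 dB
Step 4: TL_total = 86.4 + 692.82 = 779.22

779.22 dB


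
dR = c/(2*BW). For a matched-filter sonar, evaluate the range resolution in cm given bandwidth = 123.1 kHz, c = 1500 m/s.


0.61 cm


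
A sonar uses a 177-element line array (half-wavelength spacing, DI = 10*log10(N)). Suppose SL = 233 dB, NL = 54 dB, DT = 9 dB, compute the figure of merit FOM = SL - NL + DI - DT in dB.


Step 1: DI = 10*log10(177) = 22.48 dB
Step 2: FOM = SL - NL + DI - DT = 233 - 54 + 22.48 - 9 = 192.48

192.48 dB


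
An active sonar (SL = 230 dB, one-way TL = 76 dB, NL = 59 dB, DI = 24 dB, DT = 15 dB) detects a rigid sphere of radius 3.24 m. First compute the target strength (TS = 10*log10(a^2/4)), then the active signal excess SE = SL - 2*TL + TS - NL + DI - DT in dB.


Step 1: TS = 10*log10(3.24^2/4) = 4.19 dB
Step 2: SE = SL - 2*TL + TS - NL + DI - DT = 230 - 2*76 + (4.19) - 59 + 24 - 15 = 32.19

32.19 dB


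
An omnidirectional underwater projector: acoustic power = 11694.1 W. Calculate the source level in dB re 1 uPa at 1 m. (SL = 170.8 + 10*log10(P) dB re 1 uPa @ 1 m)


SL = 170.8 + 10*log10(11694.1) = 170.8 + 40.68 = 211.48

211.48 dB


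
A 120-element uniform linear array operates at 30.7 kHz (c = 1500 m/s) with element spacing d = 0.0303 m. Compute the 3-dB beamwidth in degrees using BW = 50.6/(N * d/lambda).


0.68 deg


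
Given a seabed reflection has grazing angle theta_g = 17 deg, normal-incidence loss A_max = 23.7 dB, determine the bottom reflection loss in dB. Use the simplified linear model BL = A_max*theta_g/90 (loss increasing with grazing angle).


BL = A_max * theta_g / 90 = 23.7 * 17 / 90 = 4.48

4.48 dB


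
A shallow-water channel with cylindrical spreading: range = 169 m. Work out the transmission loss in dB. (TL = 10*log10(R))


TL = 10*log10(169) = 22.28

22.28 dB


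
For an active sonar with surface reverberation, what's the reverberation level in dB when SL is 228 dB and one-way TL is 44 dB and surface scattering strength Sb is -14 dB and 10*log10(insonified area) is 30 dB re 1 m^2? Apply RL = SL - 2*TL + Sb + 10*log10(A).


RL = SL - 2*TL + Sb + 10*log10(A) = 228 - 2*44 + (-14) + 30 = 156

156 dB


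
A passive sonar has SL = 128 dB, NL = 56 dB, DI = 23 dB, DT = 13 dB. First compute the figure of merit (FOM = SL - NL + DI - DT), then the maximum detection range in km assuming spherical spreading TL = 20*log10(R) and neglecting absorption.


Step 1: FOM = SL - NL + DI - DT = 128 - 56 + 23 - 13 = 82 dB
Step 2: at max range FOM = TL = 20*log10(R), so R = 10^(82/20) = 12589.25 m = 12.59 km

12.59 km


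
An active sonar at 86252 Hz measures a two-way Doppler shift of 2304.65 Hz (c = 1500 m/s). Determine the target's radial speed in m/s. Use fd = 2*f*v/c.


From fd = 2*f*v/c, v = c*fd/(2*f) = 1500 * 2304.65 / (2*86252) = 20.04

20.04 m/s


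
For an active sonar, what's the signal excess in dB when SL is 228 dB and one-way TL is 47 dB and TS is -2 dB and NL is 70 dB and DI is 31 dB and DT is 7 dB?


86 dB


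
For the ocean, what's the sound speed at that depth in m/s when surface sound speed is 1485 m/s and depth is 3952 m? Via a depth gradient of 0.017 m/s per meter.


c = 1485 + 0.017 * 3952 = 1552.184

1552.184 m/s


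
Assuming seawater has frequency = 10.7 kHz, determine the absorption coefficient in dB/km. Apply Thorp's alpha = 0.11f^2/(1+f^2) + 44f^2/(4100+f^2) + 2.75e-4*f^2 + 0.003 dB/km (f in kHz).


f^2 = 114.49
alpha = 0.11*114.49/(1+114.49) + 44*114.49/(4100+114.49) + 2.75e-4*114.49 + 0.003 = 1.339

1.339 dB/km


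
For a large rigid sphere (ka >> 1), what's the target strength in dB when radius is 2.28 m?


TS = 10*log10(2.28^2 / 4) = 10*log10(1.2996) = 1.14

1.14 dB


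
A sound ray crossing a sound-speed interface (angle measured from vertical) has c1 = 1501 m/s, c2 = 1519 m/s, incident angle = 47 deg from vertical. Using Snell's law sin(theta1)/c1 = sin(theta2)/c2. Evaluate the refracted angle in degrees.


47.74 deg


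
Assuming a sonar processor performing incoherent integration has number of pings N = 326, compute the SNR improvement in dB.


12.57 dB


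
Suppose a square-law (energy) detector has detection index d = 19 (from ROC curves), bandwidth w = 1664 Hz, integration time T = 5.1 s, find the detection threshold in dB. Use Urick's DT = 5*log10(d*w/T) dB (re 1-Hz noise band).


18.96 dB


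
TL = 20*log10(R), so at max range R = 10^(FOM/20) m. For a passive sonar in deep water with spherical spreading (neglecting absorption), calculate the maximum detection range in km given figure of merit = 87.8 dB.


At max range FOM = TL, so 20*log10(R) = 87.8
R = 10^(87.8/20) = 24547.09 m = 24.55 km

24.55 km


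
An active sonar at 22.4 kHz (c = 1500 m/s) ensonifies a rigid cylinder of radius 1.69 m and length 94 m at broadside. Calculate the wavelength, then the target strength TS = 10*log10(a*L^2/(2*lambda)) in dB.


Step 1: lambda = c/f = 1500/22400 = 0.06696 m
Step 2: TS = 10*log10(a*L^2/(2*lambda)) = 10*log10(1.69*94^2/(2*0.06696)) = 50.47

50.47 dB


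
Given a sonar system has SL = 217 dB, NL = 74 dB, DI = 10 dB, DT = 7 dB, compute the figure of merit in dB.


FOM = SL - NL + DI - DT = 217 - 74 + 10 - 7 = 146

146 dB


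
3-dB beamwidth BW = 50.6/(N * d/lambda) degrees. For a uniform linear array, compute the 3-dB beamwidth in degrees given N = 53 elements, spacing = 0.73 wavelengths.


BW = 50.6 / (53 * 0.73) = 50.6 / 38.69 = 1.31

1.31 deg


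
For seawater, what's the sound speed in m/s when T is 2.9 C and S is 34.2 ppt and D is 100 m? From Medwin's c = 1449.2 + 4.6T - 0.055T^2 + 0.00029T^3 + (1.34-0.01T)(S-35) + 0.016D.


1462.64 m/s


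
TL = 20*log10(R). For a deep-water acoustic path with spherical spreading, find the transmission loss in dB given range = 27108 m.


TL = 20*log10(27108) = 88.66

88.66 dB


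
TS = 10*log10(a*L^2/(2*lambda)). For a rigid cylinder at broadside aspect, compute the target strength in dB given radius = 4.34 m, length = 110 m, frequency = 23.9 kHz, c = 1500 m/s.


lambda = 1500/23900 = 0.06276 m
TS = 10*log10(4.34*110^2/(2*0.06276)) = 56.22

56.22 dB


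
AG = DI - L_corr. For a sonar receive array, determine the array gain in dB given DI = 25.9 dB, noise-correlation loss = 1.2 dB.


AG = DI - L_corr = 25.9 - 1.2 = 24.7

24.7 dB


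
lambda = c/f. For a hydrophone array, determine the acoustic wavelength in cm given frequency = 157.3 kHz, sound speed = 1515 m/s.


lambda = c/f = 1515 / 157300 = 0.0096 m = 0.96 cm

0.96 cm


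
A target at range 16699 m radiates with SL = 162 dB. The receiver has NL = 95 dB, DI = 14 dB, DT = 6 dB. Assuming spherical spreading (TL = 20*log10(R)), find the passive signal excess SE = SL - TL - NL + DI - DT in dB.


Step 1: TL = 20*log10(16699) = 84.45 dB
Step 2: SE = 162 - 84.45 - 95 + 14 - 6 = -9.45

-9.45 dB


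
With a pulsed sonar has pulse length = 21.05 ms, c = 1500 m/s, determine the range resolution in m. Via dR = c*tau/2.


15.7875 m


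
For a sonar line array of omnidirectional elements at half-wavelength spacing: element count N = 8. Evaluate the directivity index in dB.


DI = 10*log10(8) = 9.03

9.03 dB


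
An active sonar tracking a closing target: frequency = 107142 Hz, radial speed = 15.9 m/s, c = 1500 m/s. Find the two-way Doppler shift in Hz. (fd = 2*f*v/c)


fd = 2*f*v/c = 2 * 107142 * 15.9 / 1500 = 2271.41

2271.41 Hz


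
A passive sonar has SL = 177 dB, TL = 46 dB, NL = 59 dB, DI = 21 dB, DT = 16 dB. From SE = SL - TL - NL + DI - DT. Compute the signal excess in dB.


77 dB


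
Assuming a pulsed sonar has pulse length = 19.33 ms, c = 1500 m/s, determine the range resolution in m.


dR = c*tau/2 = 1500 * 19.33e-3 / 2 = 14.4975

14.4975 m


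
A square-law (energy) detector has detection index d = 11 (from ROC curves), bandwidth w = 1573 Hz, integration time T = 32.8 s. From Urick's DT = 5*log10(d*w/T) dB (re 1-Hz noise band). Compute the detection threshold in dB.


DT = 5*log10(d*w/T) = 5*log10(11 * 1573 / 32.8) = 5*log10(527.53) = 13.61

13.61 dB


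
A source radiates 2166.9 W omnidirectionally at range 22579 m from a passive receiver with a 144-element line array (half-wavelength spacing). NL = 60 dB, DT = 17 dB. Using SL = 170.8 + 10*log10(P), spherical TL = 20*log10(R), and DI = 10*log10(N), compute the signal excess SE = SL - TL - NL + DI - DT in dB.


Step 1: SL = 170.8 + 10*log10(2166.9) = 204.16 dB
Step 2: TL = 20*log10(22579) = 87.07 dB
Step 3: DI = 10*log10(144) = 21.58 dB
Step 4: SE = SL - TL - NL + DI - DT = 204.16 - 87.07 - 60 + 21.58 - 17 = 61.67

61.67 dB


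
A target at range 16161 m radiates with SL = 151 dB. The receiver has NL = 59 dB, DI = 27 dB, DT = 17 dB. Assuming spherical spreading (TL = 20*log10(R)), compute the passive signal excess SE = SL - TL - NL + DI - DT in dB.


Step 1: TL = 20*log10(16161) = 84.17 dB
Step 2: SE = 151 - 84.17 - 59 + 27 - 17 = 17.83

17.83 dB


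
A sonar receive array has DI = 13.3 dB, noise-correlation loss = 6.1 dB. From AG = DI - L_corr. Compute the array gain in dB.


7.2 dB


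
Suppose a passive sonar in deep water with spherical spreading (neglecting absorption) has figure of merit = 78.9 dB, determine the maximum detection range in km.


8.81 km


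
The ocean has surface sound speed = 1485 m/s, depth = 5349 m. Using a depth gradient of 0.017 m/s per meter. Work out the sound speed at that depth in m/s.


c = 1485 + 0.017 * 5349 = 1575.933

1575.933 m/s


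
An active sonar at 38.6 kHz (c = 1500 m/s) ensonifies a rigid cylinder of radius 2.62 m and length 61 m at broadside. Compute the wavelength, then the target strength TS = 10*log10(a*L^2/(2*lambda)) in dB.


Step 1: lambda = c/f = 1500/38600 = 0.03886 m
Step 2: TS = 10*log10(a*L^2/(2*lambda)) = 10*log10(2.62*61^2/(2*0.03886)) = 50.98

50.98 dB


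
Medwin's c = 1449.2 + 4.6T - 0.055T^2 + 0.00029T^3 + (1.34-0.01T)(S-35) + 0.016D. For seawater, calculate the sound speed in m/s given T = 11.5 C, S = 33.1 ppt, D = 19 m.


1493.24 m/s


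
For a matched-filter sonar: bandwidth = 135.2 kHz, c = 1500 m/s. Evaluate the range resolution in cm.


0.55 cm


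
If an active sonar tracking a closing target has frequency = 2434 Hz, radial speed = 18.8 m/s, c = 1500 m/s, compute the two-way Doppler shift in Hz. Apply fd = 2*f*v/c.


fd = 2*f*v/c = 2 * 2434 * 18.8 / 1500 = 61.01

61.01 Hz


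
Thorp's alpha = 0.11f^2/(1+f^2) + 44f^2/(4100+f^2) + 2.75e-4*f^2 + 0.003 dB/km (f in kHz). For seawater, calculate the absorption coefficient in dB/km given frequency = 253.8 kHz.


f^2 = 64414.44
alpha = 0.11*64414.44/(1+64414.44) + 44*64414.44/(4100+64414.44) + 2.75e-4*64414.44 + 0.003 = 59.194

59.194 dB/km


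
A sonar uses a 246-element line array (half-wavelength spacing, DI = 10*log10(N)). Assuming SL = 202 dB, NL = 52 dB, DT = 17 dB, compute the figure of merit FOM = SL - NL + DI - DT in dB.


Step 1: DI = 10*log10(246) = 23.91 dB
Step 2: FOM = SL - NL + DI - DT = 202 - 52 + 23.91 - 17 = 156.91

156.91 dB


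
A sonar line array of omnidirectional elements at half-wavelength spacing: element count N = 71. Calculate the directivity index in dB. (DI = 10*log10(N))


DI = 10*log10(71) = 18.51

18.51 dB


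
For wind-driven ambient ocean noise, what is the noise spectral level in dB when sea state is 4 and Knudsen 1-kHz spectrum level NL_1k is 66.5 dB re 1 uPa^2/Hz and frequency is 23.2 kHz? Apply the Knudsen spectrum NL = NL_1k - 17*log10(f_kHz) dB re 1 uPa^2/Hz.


NL = NL_1k - 17*log10(f_kHz) = 66.5 - 17*log10(23.2) = 66.5 - (23.21) = 43.29

43.29 dB


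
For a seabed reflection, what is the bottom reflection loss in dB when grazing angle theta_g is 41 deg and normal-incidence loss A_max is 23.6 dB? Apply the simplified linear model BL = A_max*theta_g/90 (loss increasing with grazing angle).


BL = A_max * theta_g / 90 = 23.6 * 41 / 90 = 10.75

10.75 dB


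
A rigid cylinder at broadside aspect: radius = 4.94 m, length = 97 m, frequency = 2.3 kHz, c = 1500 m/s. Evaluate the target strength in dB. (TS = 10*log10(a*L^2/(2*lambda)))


45.52 dB


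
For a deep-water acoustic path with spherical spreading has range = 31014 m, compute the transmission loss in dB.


TL = 20*log10(31014) = 89.83

89.83 dB


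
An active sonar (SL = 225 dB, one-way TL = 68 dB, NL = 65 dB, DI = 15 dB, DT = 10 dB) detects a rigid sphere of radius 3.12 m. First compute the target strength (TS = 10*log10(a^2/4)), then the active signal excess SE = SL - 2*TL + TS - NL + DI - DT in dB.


Step 1: TS = 10*log10(3.12^2/4) = 3.86 dB
Step 2: SE = SL - 2*TL + TS - NL + DI - DT = 225 - 2*68 + (3.86) - 65 + 15 - 10 = 32.86

32.86 dB


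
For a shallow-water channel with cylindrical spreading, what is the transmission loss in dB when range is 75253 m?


TL = 10*log10(75253) = 48.77

48.77 dB


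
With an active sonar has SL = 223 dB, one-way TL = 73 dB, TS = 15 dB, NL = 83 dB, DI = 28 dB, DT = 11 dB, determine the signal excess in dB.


SE = SL - 2*TL + TS - NL + DI - DT = 223 - 2*73 + (15) - 83 + 28 - 11 = 26

26 dB


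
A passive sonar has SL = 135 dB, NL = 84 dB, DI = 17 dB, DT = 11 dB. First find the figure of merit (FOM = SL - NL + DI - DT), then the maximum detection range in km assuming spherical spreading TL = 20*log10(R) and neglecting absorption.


Step 1: FOM = SL - NL + DI - DT = 135 - 84 + 17 - 11 = 57 dB
Step 2: at max range FOM = TL = 20*log10(R), so R = 10^(57/20) = 707.95 m = 0.71 km

0.71 km


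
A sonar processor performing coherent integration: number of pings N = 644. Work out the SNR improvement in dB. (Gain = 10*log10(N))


Gain = 10*log10(644) = 28.09

28.09 dB


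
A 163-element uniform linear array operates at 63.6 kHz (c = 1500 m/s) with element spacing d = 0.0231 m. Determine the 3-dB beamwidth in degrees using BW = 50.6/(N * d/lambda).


Step 1: lambda = 1500/63600 = 0.02358 m
Step 2: d/lambda = 0.0231/0.02358 = 0.9796
Step 3: BW = 50.6/(N * d/lambda) = 50.6/(163 * 0.9796) = 0.32

0.32 deg


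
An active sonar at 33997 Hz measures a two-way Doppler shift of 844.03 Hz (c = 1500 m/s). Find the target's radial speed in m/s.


From fd = 2*f*v/c, v = c*fd/(2*f) = 1500 * 844.03 / (2*33997) = 18.62

18.62 m/s


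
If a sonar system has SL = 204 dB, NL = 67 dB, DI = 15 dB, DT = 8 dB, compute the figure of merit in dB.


144 dB


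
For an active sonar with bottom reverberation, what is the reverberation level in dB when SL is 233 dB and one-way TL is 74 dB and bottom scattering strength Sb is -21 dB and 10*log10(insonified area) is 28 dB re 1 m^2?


RL = SL - 2*TL + Sb + 10*log10(A) = 233 - 2*74 + (-21) + 28 = 92

92 dB


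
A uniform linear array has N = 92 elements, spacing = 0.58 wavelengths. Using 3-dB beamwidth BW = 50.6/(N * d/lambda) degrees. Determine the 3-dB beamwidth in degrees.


0.95 deg


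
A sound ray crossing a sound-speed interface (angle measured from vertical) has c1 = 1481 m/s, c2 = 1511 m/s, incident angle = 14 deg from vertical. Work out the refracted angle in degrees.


sin(theta2) = (c2/c1)*sin(theta1) = (1511/1481)*sin(14 deg) = 0.24682
theta2 = arcsin(0.24682) = 14.29

14.29 deg


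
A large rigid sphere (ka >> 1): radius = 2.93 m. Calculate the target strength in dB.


3.32 dB


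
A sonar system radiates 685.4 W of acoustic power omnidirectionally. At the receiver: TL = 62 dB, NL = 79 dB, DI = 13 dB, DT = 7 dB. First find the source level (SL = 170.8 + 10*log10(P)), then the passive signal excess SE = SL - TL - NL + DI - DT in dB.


Step 1: SL = 170.8 + 10*log10(685.4) = 199.16 dB
Step 2: SE = SL - TL - NL + DI - DT = 199.16 - 62 - 79 + 13 - 7 = 64.16

64.16 dB


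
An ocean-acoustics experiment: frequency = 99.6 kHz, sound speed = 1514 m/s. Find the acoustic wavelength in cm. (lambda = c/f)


lambda = c/f = 1514 / 99600 = 0.0152 m = 1.52 cm

1.52 cm


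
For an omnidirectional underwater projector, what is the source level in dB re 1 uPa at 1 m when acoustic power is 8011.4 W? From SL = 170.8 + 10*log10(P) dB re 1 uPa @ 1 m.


SL = 170.8 + 10*log10(8011.4) = 170.8 + 39.04 = 209.84

209.84 dB


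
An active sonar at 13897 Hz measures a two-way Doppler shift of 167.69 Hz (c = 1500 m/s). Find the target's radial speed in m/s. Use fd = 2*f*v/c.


From fd = 2*f*v/c, v = c*fd/(2*f) = 1500 * 167.69 / (2*13897) = 9.05

9.05 m/s
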